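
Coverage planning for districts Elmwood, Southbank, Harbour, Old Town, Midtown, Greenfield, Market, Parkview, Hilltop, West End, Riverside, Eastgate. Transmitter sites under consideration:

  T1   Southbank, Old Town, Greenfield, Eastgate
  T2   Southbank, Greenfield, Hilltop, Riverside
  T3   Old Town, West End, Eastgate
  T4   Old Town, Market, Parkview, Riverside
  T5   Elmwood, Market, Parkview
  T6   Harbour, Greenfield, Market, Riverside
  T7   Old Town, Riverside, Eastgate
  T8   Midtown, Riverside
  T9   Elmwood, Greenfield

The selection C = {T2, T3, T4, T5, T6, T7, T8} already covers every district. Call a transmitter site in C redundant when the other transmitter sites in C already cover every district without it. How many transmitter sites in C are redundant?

Drop T2: Southbank, Hilltop uncovered — not redundant.
Drop T3: West End uncovered — not redundant.
Drop T4: the rest still cover every district — redundant.
Drop T5: Elmwood uncovered — not redundant.
Drop T6: Harbour uncovered — not redundant.
Drop T7: the rest still cover every district — redundant.
Drop T8: Midtown uncovered — not redundant.
2 redundant: T4, T7.

2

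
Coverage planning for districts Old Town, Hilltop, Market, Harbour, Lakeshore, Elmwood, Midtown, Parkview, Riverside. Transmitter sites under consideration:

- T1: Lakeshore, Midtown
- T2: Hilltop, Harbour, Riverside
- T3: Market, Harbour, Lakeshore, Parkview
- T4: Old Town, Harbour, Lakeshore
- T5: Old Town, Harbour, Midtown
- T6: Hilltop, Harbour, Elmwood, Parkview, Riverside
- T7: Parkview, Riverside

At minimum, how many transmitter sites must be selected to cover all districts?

3

T3, T5, T6 together cover {Old Town, Hilltop, Market, Harbour, Lakeshore, Elmwood, Midtown, Parkview, Riverside} — every district.
No 2 of the 7 transmitter sites cover everything (all 21 pairs fall short), so 3 is minimum.
Greedy (largest uncovered first) would take T6, T1, T3, T4 — 4 transmitter sites — but 3 suffice.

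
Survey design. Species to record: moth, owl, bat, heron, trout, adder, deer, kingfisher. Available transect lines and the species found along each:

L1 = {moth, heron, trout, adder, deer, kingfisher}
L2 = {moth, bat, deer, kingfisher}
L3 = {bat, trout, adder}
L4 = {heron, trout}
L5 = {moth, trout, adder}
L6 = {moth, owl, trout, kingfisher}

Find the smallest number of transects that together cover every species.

3

L1, L2, L6 together cover {moth, owl, bat, heron, trout, adder, deer, kingfisher} — every species.
No 2 of the 6 transects cover everything (all 15 pairs fall short), so 3 is minimum.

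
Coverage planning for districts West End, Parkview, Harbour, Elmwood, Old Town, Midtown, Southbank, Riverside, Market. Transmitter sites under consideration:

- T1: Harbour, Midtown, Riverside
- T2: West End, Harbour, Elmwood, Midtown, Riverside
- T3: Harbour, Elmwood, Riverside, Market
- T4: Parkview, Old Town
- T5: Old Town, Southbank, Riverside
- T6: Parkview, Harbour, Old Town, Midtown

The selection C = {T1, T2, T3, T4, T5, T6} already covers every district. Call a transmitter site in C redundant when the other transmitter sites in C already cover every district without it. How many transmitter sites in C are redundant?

3

Drop T1: the rest still cover every district — redundant.
Drop T2: West End uncovered — not redundant.
Drop T3: Market uncovered — not redundant.
Drop T4: the rest still cover every district — redundant.
Drop T5: Southbank uncovered — not redundant.
Drop T6: the rest still cover every district — redundant.
3 redundant: T1, T4, T6.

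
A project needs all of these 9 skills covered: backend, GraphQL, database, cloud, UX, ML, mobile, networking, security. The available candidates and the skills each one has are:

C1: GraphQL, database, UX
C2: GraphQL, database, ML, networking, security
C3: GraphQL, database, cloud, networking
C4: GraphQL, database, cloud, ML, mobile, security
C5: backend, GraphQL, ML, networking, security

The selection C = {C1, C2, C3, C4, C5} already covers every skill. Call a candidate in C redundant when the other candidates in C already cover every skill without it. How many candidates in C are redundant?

Drop C1: UX uncovered — not redundant.
Drop C2: the rest still cover every skill — redundant.
Drop C3: the rest still cover every skill — redundant.
Drop C4: mobile uncovered — not redundant.
Drop C5: backend uncovered — not redundant.
2 redundant: C2, C3.

2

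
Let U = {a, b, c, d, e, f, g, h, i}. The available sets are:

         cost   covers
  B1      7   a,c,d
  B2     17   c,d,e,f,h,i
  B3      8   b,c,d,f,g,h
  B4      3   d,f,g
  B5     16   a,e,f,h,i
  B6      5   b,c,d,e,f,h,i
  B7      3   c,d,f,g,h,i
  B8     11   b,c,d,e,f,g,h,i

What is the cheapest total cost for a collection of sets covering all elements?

B1, B4, B6 cover every element at cost 7 + 3 + 5 = 15.
Any cover uses at least 2 sets; among all covering selections none totals below 15.

15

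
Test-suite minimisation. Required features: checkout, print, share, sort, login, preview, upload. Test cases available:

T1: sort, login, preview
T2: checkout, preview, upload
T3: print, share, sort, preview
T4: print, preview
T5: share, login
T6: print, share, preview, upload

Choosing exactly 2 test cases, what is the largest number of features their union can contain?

6

Choosing T1, T6 covers {print, share, sort, login, preview, upload} — 6 features.
No choice of 2 test cases does better; here checkout is left uncovered.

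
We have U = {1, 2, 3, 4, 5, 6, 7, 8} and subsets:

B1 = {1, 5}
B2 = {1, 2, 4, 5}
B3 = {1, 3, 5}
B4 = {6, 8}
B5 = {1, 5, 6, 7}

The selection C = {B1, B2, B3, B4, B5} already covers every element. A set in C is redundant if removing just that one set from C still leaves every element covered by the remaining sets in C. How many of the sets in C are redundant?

Drop B1: the rest still cover every element — redundant.
Drop B2: 2, 4 uncovered — not redundant.
Drop B3: 3 uncovered — not redundant.
Drop B4: 8 uncovered — not redundant.
Drop B5: 7 uncovered — not redundant.
1 redundant: B1.

1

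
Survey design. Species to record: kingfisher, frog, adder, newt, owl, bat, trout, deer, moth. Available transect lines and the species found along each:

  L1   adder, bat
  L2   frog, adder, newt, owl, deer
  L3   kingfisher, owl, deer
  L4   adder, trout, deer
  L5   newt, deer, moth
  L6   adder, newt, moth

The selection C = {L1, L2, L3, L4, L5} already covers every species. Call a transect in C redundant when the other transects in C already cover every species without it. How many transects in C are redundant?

Drop L1: bat uncovered — not redundant.
Drop L2: frog uncovered — not redundant.
Drop L3: kingfisher uncovered — not redundant.
Drop L4: trout uncovered — not redundant.
Drop L5: moth uncovered — not redundant.
None of the transects in C is redundant.

0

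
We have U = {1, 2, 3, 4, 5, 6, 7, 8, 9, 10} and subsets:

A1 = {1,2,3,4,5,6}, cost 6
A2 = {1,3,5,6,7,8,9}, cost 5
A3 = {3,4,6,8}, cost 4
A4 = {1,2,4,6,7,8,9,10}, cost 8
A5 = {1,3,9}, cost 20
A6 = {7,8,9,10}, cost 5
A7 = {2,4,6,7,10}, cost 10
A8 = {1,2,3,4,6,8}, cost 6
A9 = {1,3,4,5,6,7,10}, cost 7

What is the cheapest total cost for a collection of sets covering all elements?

11

A1, A6 cover every element at cost 6 + 5 = 11.
Any cover uses at least 2 sets; among all covering selections none totals below 11.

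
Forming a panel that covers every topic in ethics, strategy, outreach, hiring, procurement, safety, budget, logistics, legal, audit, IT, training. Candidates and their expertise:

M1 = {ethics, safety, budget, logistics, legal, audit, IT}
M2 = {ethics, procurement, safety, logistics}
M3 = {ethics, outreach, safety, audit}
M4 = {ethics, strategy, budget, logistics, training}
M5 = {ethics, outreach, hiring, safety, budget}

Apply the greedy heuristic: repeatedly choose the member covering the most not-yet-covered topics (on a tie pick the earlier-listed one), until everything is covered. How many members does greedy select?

4

Pick 1: M1 covers 7 new topics (ethics, safety, budget, logistics, legal, audit, IT).
Pick 2: M4 covers 2 new topics (strategy, training).
Pick 3: M5 covers 2 new topics (outreach, hiring).
Pick 4: M2 covers 1 new topics (procurement).
Greedy uses 4 members.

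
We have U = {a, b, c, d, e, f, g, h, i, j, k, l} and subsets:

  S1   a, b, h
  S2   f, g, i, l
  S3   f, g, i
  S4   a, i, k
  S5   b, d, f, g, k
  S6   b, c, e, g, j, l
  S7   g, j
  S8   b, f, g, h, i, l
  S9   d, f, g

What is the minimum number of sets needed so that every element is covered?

S1, S2, S5, S6 together cover {a, b, c, d, e, f, g, h, i, j, k, l} — every element.
No 3 of the 9 sets cover everything (all 84 triples fall short), so 4 is minimum.

4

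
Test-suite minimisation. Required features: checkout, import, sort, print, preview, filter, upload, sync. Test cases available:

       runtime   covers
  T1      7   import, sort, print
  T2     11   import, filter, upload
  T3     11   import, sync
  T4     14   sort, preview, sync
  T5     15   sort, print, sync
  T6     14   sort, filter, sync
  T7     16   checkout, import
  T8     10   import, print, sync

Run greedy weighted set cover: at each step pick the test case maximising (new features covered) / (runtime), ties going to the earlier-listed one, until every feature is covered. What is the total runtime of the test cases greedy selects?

48

Pick 1: T1 adds 3 new (import, sort, print) at runtime 7 (ratio 3/7).
Pick 2: T2 adds 2 new (filter, upload) at runtime 11 (ratio 2/11).
Pick 3: T4 adds 2 new (preview, sync) at runtime 14 (ratio 2/14).
Pick 4: T7 adds 1 new (checkout) at runtime 16 (ratio 1/16).
Greedy total runtime: 7 + 11 + 14 + 16 = 48.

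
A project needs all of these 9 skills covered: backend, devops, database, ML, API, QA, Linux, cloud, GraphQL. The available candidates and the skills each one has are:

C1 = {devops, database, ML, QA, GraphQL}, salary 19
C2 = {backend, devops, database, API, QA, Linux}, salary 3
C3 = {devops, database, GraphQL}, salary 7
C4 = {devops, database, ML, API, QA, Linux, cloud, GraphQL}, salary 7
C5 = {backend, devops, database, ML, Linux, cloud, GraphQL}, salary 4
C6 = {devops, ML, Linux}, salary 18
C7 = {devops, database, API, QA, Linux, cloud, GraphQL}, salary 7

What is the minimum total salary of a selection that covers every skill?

7

C2, C5 cover every skill at salary 3 + 4 = 7.
Any cover uses at least 2 candidates; among all covering selections none totals below 7.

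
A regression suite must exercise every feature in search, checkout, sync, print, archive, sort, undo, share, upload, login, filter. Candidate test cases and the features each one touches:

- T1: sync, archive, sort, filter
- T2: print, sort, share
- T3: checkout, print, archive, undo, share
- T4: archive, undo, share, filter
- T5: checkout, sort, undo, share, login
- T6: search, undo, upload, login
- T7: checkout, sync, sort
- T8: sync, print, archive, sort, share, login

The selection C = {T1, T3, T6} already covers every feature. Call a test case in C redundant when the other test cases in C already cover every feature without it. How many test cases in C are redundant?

0

Drop T1: sync, sort, filter uncovered — not redundant.
Drop T3: checkout, print, share uncovered — not redundant.
Drop T6: search, upload, login uncovered — not redundant.
None of the test cases in C is redundant.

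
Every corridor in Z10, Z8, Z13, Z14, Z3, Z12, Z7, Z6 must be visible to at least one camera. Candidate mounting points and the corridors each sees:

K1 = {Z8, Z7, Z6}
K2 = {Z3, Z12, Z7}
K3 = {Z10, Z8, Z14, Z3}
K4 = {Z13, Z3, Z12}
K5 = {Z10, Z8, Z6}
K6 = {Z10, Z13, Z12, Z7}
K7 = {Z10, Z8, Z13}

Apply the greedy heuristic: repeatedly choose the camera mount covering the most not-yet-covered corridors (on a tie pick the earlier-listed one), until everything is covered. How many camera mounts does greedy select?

Pick 1: K3 covers 4 new corridors (Z10, Z8, Z14, Z3).
Pick 2: K6 covers 3 new corridors (Z13, Z12, Z7).
Pick 3: K1 covers 1 new corridors (Z6).
Greedy uses 3 camera mounts.

3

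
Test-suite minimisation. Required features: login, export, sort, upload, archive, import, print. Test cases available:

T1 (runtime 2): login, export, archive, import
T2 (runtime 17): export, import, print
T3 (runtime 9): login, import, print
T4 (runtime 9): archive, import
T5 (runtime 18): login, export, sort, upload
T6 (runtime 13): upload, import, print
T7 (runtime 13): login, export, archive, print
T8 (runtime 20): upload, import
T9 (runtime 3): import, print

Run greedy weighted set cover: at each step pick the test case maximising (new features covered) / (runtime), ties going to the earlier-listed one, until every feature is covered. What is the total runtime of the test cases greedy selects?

Pick 1: T1 adds 4 new (login, export, archive, import) at runtime 2 (ratio 4/2).
Pick 2: T9 adds 1 new (print) at runtime 3 (ratio 1/3).
Pick 3: T5 adds 2 new (sort, upload) at runtime 18 (ratio 2/18).
Greedy total runtime: 2 + 3 + 18 = 23.

23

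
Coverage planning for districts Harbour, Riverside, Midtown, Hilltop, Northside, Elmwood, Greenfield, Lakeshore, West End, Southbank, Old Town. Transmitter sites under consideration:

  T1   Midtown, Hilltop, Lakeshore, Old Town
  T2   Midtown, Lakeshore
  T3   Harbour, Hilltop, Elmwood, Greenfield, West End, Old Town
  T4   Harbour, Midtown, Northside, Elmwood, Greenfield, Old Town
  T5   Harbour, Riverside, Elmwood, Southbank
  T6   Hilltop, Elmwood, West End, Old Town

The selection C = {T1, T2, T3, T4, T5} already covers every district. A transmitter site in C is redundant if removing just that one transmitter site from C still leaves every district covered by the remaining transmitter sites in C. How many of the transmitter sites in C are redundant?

2

Drop T1: the rest still cover every district — redundant.
Drop T2: the rest still cover every district — redundant.
Drop T3: West End uncovered — not redundant.
Drop T4: Northside uncovered — not redundant.
Drop T5: Riverside, Southbank uncovered — not redundant.
2 redundant: T1, T2.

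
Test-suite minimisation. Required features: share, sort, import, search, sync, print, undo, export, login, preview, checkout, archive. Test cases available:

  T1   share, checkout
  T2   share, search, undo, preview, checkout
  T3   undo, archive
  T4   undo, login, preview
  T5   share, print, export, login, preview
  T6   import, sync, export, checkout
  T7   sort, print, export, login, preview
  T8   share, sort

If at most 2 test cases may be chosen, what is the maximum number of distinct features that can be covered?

9

Choosing T2, T7 covers {share, sort, search, print, undo, export, login, preview, checkout} — 9 features.
No choice of 2 test cases does better; here import, sync, archive are left uncovered.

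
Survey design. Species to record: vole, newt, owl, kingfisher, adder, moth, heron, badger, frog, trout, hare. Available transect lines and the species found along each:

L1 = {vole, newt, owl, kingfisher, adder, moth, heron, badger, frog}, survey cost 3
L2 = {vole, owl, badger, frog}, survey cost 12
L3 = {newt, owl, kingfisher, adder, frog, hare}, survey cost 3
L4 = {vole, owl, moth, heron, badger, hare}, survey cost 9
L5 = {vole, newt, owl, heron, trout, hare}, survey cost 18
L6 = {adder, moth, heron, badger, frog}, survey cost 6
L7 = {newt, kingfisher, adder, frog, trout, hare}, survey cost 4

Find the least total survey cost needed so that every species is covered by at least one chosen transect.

7

L1, L7 cover every species at survey cost 3 + 4 = 7.
Any cover uses at least 2 transects; among all covering selections none totals below 7.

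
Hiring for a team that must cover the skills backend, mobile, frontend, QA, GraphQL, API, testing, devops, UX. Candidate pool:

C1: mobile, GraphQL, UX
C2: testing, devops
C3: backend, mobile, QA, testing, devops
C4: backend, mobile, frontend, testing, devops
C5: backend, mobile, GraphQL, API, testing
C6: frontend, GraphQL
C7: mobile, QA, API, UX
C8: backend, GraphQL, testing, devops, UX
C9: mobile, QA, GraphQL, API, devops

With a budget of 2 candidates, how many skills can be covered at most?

8

Choosing C4, C7 covers {backend, mobile, frontend, QA, API, testing, devops, UX} — 8 skills.
No choice of 2 candidates does better; here GraphQL is left uncovered.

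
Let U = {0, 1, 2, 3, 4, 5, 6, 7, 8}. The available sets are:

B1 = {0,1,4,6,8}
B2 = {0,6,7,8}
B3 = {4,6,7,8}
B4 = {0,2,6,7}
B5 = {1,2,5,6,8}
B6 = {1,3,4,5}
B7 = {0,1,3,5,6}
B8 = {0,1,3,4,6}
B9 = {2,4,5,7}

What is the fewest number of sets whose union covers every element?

3

B1, B4, B6 together cover {0, 1, 2, 3, 4, 5, 6, 7, 8} — every element.
No 2 of the 9 sets cover everything (all 36 pairs fall short), so 3 is minimum.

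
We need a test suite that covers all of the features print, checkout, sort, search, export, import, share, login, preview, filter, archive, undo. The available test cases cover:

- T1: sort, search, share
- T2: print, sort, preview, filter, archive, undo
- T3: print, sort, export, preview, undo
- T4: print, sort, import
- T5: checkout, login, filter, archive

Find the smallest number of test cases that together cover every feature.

T1, T3, T4, T5 together cover {print, checkout, sort, search, export, import, share, login, preview, filter, archive, undo} — every feature.
No 3 of the 5 test cases cover everything (all 10 triples fall short), so 4 is minimum.
Greedy (largest uncovered first) would take T2, T1, T5, T3, T4 — 5 test cases — but 4 suffice.

4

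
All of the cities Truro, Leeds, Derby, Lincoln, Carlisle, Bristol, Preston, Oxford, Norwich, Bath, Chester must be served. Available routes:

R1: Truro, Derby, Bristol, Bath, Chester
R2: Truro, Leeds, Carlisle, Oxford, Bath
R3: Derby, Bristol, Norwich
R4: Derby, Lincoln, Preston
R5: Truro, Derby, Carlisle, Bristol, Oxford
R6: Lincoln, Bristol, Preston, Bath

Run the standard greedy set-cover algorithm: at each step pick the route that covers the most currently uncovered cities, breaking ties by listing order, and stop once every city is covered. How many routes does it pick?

Pick 1: R1 covers 5 new cities (Truro, Derby, Bristol, Bath, Chester).
Pick 2: R2 covers 3 new cities (Leeds, Carlisle, Oxford).
Pick 3: R4 covers 2 new cities (Lincoln, Preston).
Pick 4: R3 covers 1 new cities (Norwich).
Greedy uses 4 routes.

4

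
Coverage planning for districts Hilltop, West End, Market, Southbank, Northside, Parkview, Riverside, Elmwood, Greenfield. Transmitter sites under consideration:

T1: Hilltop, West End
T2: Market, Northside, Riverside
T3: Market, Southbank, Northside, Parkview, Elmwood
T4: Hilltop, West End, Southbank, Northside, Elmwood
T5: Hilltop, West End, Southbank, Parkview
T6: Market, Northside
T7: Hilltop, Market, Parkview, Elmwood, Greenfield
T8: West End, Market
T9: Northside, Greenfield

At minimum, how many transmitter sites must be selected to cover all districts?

T2, T4, T7 together cover {Hilltop, West End, Market, Southbank, Northside, Parkview, Riverside, Elmwood, Greenfield} — every district.
No 2 of the 9 transmitter sites cover everything (all 36 pairs fall short), so 3 is minimum.

3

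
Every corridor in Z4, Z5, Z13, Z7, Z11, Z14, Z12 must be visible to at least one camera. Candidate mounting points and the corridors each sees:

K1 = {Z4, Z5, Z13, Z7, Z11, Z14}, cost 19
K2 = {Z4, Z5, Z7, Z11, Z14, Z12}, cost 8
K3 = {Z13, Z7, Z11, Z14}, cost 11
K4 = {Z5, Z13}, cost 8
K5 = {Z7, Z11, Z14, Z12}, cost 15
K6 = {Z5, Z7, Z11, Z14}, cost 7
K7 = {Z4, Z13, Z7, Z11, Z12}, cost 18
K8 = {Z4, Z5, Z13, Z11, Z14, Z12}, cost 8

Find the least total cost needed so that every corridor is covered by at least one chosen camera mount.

15

K6, K8 cover every corridor at cost 7 + 8 = 15.
Any cover uses at least 2 camera mounts; among all covering selections none totals below 15.
Greedy by coverage-per-cost would pick K2, K4 for 16 — worse than the optimum 15.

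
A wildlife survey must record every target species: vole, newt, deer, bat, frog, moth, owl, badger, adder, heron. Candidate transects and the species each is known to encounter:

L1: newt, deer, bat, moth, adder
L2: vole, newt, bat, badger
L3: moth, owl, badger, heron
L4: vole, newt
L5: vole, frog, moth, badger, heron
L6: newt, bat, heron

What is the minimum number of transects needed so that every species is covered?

3

L1, L3, L5 together cover {vole, newt, deer, bat, frog, moth, owl, badger, adder, heron} — every species.
No 2 of the 6 transects cover everything (all 15 pairs fall short), so 3 is minimum.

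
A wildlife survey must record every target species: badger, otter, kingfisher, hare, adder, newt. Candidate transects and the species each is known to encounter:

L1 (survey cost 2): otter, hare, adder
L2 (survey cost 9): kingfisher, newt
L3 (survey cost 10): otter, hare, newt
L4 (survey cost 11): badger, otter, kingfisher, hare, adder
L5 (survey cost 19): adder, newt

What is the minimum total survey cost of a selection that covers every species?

L2, L4 cover every species at survey cost 9 + 11 = 20.
Any cover uses at least 2 transects; among all covering selections none totals below 20.

20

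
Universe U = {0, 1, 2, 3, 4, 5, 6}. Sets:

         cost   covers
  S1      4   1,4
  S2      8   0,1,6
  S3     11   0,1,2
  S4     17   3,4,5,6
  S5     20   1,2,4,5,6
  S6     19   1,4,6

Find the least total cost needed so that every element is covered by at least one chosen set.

28

S3, S4 cover every element at cost 11 + 17 = 28.
Any cover uses at least 2 sets; among all covering selections none totals below 28.
Greedy by coverage-per-cost would pick S1, S2, S4, S3 for 40 — worse than the optimum 28.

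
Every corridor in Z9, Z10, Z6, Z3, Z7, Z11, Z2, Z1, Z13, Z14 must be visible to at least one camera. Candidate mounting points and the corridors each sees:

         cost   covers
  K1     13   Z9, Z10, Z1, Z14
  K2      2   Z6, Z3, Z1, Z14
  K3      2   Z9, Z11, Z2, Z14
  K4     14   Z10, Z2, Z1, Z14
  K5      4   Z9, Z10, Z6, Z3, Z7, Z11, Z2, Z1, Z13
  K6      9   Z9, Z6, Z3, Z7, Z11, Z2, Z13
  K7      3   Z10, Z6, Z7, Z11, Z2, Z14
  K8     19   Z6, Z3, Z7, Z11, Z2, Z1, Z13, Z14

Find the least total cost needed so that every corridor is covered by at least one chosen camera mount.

6

K2, K5 cover every corridor at cost 2 + 4 = 6.
Any cover uses at least 2 camera mounts; among all covering selections none totals below 6.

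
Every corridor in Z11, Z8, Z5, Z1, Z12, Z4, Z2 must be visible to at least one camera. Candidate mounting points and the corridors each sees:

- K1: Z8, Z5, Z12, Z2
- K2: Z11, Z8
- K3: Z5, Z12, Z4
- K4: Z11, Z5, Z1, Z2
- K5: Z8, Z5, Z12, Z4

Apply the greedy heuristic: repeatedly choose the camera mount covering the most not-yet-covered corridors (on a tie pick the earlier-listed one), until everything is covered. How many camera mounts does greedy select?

Pick 1: K1 covers 4 new corridors (Z8, Z5, Z12, Z2).
Pick 2: K4 covers 2 new corridors (Z11, Z1).
Pick 3: K3 covers 1 new corridors (Z4).
Greedy uses 3 camera mounts. (The true minimum is 2.)

3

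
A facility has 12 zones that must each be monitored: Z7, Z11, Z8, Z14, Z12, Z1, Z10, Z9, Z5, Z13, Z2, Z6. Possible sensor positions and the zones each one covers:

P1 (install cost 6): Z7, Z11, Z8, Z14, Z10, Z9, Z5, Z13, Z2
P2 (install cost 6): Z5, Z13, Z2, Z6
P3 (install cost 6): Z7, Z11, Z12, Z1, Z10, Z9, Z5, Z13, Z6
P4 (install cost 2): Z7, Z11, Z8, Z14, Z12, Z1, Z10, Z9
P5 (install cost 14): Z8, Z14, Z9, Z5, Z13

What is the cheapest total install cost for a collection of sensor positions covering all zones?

8

P2, P4 cover every zone at install cost 6 + 2 = 8.
Any cover uses at least 2 sensor positions; among all covering selections none totals below 8.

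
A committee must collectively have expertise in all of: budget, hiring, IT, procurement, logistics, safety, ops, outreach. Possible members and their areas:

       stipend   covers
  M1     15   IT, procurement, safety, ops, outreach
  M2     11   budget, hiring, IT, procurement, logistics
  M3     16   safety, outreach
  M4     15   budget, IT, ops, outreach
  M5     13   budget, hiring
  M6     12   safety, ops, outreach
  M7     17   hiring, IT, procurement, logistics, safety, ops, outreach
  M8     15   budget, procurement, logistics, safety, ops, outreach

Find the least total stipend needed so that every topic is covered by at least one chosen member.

M2, M6 cover every topic at stipend 11 + 12 = 23.
Any cover uses at least 2 members; among all covering selections none totals below 23.

23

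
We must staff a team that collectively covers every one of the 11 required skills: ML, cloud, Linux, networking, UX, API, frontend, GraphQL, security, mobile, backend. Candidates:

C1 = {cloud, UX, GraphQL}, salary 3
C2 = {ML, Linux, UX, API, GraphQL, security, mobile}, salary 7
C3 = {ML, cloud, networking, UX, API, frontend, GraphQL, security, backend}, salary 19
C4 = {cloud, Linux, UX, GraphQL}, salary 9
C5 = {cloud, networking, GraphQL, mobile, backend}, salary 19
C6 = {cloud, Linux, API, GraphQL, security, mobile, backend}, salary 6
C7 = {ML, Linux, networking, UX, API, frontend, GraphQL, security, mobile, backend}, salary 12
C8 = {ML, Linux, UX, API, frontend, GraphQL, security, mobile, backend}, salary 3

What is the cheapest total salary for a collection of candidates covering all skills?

15

C1, C7 cover every skill at salary 3 + 12 = 15.
Any cover uses at least 2 candidates; among all covering selections none totals below 15.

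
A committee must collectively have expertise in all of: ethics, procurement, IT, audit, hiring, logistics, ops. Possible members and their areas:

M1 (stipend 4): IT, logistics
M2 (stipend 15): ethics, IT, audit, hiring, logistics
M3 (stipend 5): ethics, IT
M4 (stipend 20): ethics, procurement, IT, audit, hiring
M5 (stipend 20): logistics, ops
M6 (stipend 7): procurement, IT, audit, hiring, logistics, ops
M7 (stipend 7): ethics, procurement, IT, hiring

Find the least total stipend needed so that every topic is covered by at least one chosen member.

M3, M6 cover every topic at stipend 5 + 7 = 12.
Any cover uses at least 2 members; among all covering selections none totals below 12.

12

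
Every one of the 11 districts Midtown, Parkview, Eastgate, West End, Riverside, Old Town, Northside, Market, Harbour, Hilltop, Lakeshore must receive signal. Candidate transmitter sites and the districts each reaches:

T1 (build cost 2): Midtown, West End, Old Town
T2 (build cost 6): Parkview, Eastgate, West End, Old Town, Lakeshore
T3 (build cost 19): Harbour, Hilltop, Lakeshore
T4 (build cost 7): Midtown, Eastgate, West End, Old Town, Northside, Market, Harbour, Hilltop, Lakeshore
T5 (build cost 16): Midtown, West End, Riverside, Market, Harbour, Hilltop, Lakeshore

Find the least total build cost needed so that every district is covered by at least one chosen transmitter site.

29

T2, T4, T5 cover every district at build cost 6 + 7 + 16 = 29.
Any cover uses at least 3 transmitter sites; among all covering selections none totals below 29.
Greedy by coverage-per-build cost would pick T1, T4, T2, T5 for 31 — worse than the optimum 29.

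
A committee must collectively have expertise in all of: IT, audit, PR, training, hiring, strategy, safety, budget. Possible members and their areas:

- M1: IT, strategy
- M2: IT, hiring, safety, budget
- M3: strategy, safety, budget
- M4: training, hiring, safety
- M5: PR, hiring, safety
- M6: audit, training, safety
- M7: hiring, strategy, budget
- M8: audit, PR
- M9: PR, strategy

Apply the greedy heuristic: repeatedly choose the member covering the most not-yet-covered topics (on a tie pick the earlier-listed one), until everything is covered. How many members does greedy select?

3

Pick 1: M2 covers 4 new topics (IT, hiring, safety, budget).
Pick 2: M6 covers 2 new topics (audit, training).
Pick 3: M9 covers 2 new topics (PR, strategy).
Greedy uses 3 members.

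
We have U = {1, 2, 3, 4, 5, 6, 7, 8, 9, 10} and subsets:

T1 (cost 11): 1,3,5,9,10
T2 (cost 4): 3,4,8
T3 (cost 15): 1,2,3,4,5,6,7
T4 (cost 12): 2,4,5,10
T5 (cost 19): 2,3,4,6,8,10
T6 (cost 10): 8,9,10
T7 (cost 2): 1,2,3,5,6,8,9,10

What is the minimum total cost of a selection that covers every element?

17

T3, T7 cover every element at cost 15 + 2 = 17.
Any cover uses at least 2 sets; among all covering selections none totals below 17.
Greedy by coverage-per-cost would pick T7, T2, T3 for 21 — worse than the optimum 17.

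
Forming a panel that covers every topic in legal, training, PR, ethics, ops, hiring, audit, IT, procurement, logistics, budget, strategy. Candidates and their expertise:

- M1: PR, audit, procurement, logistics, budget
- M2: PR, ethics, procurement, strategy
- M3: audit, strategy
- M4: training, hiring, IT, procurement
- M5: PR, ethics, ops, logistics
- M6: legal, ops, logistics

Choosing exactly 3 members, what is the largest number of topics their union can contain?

Choosing M1, M2, M4 covers {training, PR, ethics, hiring, audit, IT, procurement, logistics, budget, strategy} — 10 topics.
No choice of 3 members does better; here legal, ops are left uncovered.

10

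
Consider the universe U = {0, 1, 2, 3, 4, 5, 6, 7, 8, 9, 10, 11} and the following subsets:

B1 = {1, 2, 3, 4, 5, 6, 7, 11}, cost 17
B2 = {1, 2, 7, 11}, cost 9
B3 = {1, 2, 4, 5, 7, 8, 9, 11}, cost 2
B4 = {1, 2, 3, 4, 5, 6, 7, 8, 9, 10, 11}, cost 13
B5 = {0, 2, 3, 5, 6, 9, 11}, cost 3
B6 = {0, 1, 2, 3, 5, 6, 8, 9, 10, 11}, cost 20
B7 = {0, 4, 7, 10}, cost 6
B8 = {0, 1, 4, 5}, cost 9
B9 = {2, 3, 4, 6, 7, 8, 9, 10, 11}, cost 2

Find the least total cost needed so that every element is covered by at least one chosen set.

7

B3, B5, B9 cover every element at cost 2 + 3 + 2 = 7.
Any cover uses at least 2 sets; among all covering selections none totals below 7.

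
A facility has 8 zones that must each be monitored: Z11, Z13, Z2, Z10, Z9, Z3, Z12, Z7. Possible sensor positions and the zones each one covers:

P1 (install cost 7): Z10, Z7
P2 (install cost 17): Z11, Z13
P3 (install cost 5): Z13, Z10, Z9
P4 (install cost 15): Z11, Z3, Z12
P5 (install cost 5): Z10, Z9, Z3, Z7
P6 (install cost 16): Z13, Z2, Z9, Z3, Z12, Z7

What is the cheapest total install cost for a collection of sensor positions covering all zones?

P3, P4, P6 cover every zone at install cost 5 + 15 + 16 = 36.
Any cover uses at least 3 sensor positions; among all covering selections none totals below 36.

36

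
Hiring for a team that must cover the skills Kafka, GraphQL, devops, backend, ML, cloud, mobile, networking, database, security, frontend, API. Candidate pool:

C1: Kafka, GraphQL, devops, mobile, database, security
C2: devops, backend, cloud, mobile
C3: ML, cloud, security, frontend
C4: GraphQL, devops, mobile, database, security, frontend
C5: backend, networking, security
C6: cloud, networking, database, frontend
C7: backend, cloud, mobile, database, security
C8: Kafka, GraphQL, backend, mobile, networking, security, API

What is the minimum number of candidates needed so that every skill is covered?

C1, C3, C8 together cover {Kafka, GraphQL, devops, backend, ML, cloud, mobile, networking, database, security, frontend, API} — every skill.
No 2 of the 8 candidates cover everything (all 28 pairs fall short), so 3 is minimum.

3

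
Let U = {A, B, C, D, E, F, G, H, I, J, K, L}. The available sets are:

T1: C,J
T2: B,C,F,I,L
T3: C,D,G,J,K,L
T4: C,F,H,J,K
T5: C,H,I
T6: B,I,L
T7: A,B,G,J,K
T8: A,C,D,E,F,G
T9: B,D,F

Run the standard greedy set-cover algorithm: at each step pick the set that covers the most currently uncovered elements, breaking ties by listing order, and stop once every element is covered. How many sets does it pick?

4

Pick 1: T3 covers 6 new elements (C, D, G, J, K, L).
Pick 2: T2 covers 3 new elements (B, F, I).
Pick 3: T8 covers 2 new elements (A, E).
Pick 4: T4 covers 1 new elements (H).
Greedy uses 4 sets. (The true minimum is 3.)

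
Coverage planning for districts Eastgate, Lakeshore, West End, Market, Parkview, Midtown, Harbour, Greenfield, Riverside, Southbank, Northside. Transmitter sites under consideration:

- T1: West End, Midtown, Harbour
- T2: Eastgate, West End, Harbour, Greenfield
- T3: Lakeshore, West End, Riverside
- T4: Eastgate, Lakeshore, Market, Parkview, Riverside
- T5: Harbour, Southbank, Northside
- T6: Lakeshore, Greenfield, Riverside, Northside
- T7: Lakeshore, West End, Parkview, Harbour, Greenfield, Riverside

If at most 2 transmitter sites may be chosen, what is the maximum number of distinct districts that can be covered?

8

Choosing T1, T4 covers {Eastgate, Lakeshore, West End, Market, Parkview, Midtown, Harbour, Riverside} — 8 districts.
No choice of 2 transmitter sites does better; here Greenfield, Southbank, Northside are left uncovered.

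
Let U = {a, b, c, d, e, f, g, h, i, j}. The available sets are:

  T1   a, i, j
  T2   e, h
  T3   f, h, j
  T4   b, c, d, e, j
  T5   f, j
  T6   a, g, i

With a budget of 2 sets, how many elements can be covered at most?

8

Choosing T4, T6 covers {a, b, c, d, e, g, i, j} — 8 elements.
No choice of 2 sets does better; here f, h are left uncovered.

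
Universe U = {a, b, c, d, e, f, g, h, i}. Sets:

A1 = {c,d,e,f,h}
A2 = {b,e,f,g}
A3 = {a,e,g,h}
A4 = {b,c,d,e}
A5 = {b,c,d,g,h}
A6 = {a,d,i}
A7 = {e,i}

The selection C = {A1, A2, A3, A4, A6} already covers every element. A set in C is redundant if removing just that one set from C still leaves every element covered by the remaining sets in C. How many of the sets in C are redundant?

Drop A1: the rest still cover every element — redundant.
Drop A2: the rest still cover every element — redundant.
Drop A3: the rest still cover every element — redundant.
Drop A4: the rest still cover every element — redundant.
Drop A6: i uncovered — not redundant.
4 redundant: A1, A2, A3, A4.

4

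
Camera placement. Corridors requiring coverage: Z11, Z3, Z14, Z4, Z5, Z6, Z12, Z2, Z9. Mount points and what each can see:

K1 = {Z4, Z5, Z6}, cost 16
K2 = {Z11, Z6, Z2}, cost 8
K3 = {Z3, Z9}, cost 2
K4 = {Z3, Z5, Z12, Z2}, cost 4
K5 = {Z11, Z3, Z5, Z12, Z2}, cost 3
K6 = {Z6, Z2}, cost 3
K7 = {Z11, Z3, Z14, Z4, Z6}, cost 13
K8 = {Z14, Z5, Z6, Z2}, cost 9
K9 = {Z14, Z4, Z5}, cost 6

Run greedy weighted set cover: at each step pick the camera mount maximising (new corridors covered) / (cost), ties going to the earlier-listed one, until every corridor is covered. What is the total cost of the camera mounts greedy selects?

14

Pick 1: K5 adds 5 new (Z11, Z3, Z5, Z12, Z2) at cost 3 (ratio 5/3).
Pick 2: K3 adds 1 new (Z9) at cost 2 (ratio 1/2).
Pick 3: K6 adds 1 new (Z6) at cost 3 (ratio 1/3).
Pick 4: K9 adds 2 new (Z14, Z4) at cost 6 (ratio 2/6).
Greedy total cost: 3 + 2 + 3 + 6 = 14.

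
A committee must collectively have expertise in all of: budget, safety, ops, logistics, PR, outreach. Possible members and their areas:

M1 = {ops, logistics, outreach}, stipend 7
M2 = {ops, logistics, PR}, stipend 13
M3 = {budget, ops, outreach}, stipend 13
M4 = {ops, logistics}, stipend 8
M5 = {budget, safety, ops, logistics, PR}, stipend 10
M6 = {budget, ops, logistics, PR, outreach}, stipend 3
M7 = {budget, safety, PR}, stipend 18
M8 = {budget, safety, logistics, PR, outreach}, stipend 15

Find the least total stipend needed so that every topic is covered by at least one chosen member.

M5, M6 cover every topic at stipend 10 + 3 = 13.
Any cover uses at least 2 members; among all covering selections none totals below 13.

13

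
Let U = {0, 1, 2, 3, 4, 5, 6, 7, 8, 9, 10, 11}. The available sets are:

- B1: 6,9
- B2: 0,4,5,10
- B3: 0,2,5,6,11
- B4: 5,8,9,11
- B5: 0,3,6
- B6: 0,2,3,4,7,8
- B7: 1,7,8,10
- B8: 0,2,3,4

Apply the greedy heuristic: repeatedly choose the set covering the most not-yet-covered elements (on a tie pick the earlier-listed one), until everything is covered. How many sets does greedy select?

4

Pick 1: B6 covers 6 new elements (0, 2, 3, 4, 7, 8).
Pick 2: B3 covers 3 new elements (5, 6, 11).
Pick 3: B7 covers 2 new elements (1, 10).
Pick 4: B1 covers 1 new elements (9).
Greedy uses 4 sets.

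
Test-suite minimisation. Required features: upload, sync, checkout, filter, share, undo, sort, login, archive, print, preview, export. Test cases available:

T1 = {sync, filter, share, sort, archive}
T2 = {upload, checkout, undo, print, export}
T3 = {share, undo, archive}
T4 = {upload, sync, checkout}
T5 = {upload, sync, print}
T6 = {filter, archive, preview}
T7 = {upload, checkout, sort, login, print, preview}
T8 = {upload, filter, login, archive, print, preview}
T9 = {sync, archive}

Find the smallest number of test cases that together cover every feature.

3

T1, T2, T7 together cover {upload, sync, checkout, filter, share, undo, sort, login, archive, print, preview, export} — every feature.
No 2 of the 9 test cases cover everything (all 36 pairs fall short), so 3 is minimum.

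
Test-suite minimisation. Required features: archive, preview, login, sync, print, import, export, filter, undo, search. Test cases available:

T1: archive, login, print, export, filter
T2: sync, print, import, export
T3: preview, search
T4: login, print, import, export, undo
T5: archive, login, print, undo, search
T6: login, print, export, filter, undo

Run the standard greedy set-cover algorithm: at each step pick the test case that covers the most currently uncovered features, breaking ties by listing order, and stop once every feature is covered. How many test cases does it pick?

4

Pick 1: T1 covers 5 new features (archive, login, print, export, filter).
Pick 2: T2 covers 2 new features (sync, import).
Pick 3: T3 covers 2 new features (preview, search).
Pick 4: T4 covers 1 new features (undo).
Greedy uses 4 test cases.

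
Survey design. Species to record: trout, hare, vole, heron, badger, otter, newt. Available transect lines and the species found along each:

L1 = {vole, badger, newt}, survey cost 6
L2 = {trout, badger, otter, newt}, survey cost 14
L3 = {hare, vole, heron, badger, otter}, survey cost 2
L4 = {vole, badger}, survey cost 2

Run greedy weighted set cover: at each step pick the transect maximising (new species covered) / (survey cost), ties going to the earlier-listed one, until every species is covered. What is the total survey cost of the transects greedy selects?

22

Pick 1: L3 adds 5 new (hare, vole, heron, badger, otter) at survey cost 2 (ratio 5/2).
Pick 2: L1 adds 1 new (newt) at survey cost 6 (ratio 1/6).
Pick 3: L2 adds 1 new (trout) at survey cost 14 (ratio 1/14).
Greedy total survey cost: 2 + 6 + 14 = 22. (The true optimum is 16, so greedy overshoots here.)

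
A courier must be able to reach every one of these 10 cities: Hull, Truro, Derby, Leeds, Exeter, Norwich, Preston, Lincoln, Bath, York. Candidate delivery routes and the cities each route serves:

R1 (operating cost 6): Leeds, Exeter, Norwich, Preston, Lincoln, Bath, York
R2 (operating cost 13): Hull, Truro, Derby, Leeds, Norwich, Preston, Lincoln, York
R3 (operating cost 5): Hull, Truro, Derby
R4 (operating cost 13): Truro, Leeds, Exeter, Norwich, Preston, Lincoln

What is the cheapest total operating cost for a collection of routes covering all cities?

R1, R3 cover every city at operating cost 6 + 5 = 11.
Any cover uses at least 2 routes; among all covering selections none totals below 11.

11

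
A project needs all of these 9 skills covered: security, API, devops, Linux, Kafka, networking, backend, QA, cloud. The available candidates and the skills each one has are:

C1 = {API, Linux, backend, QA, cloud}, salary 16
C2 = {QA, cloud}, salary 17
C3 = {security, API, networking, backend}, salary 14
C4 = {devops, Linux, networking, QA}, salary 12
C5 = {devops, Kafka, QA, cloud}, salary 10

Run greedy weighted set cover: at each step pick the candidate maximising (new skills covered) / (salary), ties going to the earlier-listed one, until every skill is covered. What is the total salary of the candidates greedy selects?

Pick 1: C5 adds 4 new (devops, Kafka, QA, cloud) at salary 10 (ratio 4/10).
Pick 2: C3 adds 4 new (security, API, networking, backend) at salary 14 (ratio 4/14).
Pick 3: C4 adds 1 new (Linux) at salary 12 (ratio 1/12).
Greedy total salary: 10 + 14 + 12 = 36.

36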